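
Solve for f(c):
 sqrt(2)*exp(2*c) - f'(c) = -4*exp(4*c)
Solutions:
 f(c) = C1 + exp(4*c) + sqrt(2)*exp(2*c)/2


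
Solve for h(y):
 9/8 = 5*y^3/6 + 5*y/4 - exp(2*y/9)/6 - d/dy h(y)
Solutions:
 h(y) = C1 + 5*y^4/24 + 5*y^2/8 - 9*y/8 - 3*exp(2*y/9)/4


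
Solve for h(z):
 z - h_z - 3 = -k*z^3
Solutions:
 h(z) = C1 + k*z^4/4 + z^2/2 - 3*z


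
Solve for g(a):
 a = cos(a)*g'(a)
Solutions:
 g(a) = C1 + Integral(a/cos(a), a)


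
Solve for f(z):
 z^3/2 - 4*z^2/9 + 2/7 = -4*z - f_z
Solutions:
 f(z) = C1 - z^4/8 + 4*z^3/27 - 2*z^2 - 2*z/7


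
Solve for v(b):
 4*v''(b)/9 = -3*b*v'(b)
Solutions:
 v(b) = C1 + C2*erf(3*sqrt(6)*b/4)


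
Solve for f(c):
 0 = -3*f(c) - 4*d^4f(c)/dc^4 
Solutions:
 f(c) = (C1*sin(3^(1/4)*c/2) + C2*cos(3^(1/4)*c/2))*exp(-3^(1/4)*c/2) + (C3*sin(3^(1/4)*c/2) + C4*cos(3^(1/4)*c/2))*exp(3^(1/4)*c/2)


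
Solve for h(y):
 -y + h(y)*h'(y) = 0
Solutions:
 h(y) = -sqrt(C1 + y^2)
 h(y) = sqrt(C1 + y^2)


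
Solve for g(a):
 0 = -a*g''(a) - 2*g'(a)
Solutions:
 g(a) = C1 + C2/a


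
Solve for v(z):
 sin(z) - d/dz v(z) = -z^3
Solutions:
 v(z) = C1 + z^4/4 - cos(z)


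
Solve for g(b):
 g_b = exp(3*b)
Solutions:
 g(b) = C1 + exp(3*b)/3


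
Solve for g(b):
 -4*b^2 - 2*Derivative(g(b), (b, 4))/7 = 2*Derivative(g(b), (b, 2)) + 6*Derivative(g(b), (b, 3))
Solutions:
 g(b) = C1 + C2*b + C3*exp(b*(-21 + sqrt(413))/2) + C4*exp(-b*(sqrt(413) + 21)/2) - b^4/6 + 2*b^3 - 124*b^2/7


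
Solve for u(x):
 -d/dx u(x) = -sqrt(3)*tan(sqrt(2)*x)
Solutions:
 u(x) = C1 - sqrt(6)*log(cos(sqrt(2)*x))/2


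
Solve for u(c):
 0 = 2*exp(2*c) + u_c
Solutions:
 u(c) = C1 - exp(2*c)


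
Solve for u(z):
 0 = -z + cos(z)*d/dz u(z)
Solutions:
 u(z) = C1 + Integral(z/cos(z), z)


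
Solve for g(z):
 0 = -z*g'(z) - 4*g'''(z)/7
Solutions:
 g(z) = C1 + Integral(C2*airyai(-14^(1/3)*z/2) + C3*airybi(-14^(1/3)*z/2), z)


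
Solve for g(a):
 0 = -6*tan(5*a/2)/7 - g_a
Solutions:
 g(a) = C1 + 12*log(cos(5*a/2))/35


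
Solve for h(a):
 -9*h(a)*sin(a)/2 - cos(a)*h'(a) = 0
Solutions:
 h(a) = C1*cos(a)^(9/2)


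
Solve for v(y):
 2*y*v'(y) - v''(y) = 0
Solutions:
 v(y) = C1 + C2*erfi(y)


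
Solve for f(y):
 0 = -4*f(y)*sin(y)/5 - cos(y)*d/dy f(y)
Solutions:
 f(y) = C1*cos(y)^(4/5)


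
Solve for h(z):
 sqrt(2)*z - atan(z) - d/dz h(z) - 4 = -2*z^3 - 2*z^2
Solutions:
 h(z) = C1 + z^4/2 + 2*z^3/3 + sqrt(2)*z^2/2 - z*atan(z) - 4*z + log(z^2 + 1)/2


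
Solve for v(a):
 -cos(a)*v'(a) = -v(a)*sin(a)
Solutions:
 v(a) = C1/cos(a)


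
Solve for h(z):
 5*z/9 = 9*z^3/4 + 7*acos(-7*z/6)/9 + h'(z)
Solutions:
 h(z) = C1 - 9*z^4/16 + 5*z^2/18 - 7*z*acos(-7*z/6)/9 - sqrt(36 - 49*z^2)/9


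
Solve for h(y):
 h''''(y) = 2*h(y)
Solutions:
 h(y) = C1*exp(-2^(1/4)*y) + C2*exp(2^(1/4)*y) + C3*sin(2^(1/4)*y) + C4*cos(2^(1/4)*y)


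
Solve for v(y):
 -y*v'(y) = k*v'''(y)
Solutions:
 v(y) = C1 + Integral(C2*airyai(y*(-1/k)^(1/3)) + C3*airybi(y*(-1/k)^(1/3)), y)


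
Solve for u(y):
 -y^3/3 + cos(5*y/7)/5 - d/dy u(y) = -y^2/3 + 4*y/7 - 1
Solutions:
 u(y) = C1 - y^4/12 + y^3/9 - 2*y^2/7 + y + 7*sin(5*y/7)/25


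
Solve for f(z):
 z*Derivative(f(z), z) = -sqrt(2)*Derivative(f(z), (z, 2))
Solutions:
 f(z) = C1 + C2*erf(2^(1/4)*z/2)


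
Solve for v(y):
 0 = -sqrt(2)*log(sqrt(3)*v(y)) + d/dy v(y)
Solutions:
 -sqrt(2)*Integral(1/(2*log(_y) + log(3)), (_y, v(y))) = C1 - y


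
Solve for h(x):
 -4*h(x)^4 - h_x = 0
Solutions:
 h(x) = (-3^(2/3) - 3*3^(1/6)*I)*(1/(C1 + 4*x))^(1/3)/6
 h(x) = (-3^(2/3) + 3*3^(1/6)*I)*(1/(C1 + 4*x))^(1/3)/6
 h(x) = (1/(C1 + 12*x))^(1/3)


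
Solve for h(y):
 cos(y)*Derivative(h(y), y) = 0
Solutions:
 h(y) = C1


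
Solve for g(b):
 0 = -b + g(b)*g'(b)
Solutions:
 g(b) = -sqrt(C1 + b^2)
 g(b) = sqrt(C1 + b^2)


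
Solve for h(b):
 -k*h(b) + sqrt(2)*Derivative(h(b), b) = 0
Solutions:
 h(b) = C1*exp(sqrt(2)*b*k/2)


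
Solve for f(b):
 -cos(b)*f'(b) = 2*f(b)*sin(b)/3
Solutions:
 f(b) = C1*cos(b)^(2/3)


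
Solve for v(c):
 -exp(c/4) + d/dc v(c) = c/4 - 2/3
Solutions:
 v(c) = C1 + c^2/8 - 2*c/3 + 4*exp(c/4)


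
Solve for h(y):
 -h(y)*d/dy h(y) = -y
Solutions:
 h(y) = -sqrt(C1 + y^2)
 h(y) = sqrt(C1 + y^2)


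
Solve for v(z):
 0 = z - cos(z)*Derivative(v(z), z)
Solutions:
 v(z) = C1 + Integral(z/cos(z), z)


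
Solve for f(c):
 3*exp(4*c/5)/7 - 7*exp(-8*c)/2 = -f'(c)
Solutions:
 f(c) = C1 - 15*exp(4*c/5)/28 - 7*exp(-8*c)/16


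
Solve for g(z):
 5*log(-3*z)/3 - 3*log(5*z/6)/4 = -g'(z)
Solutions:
 g(z) = C1 - 11*z*log(z)/12 + z*(-20*log(3) - 9*log(6) + 11 + 9*log(5) - 20*I*pi)/12


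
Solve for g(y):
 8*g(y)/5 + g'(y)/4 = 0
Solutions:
 g(y) = C1*exp(-32*y/5)


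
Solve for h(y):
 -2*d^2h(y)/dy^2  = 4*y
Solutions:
 h(y) = C1 + C2*y - y^3/3


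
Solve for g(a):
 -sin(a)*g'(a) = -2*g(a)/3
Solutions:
 g(a) = C1*(cos(a) - 1)^(1/3)/(cos(a) + 1)^(1/3)


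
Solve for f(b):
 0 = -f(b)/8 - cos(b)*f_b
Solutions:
 f(b) = C1*(sin(b) - 1)^(1/16)/(sin(b) + 1)^(1/16)


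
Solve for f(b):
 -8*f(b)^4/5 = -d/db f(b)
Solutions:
 f(b) = 5^(1/3)*(-1/(C1 + 24*b))^(1/3)
 f(b) = 5^(1/3)*(-1/(C1 + 8*b))^(1/3)*(-3^(2/3) - 3*3^(1/6)*I)/6
 f(b) = 5^(1/3)*(-1/(C1 + 8*b))^(1/3)*(-3^(2/3) + 3*3^(1/6)*I)/6


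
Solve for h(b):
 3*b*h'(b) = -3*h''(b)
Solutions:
 h(b) = C1 + C2*erf(sqrt(2)*b/2)


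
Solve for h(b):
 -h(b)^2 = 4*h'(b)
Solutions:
 h(b) = 4/(C1 + b)


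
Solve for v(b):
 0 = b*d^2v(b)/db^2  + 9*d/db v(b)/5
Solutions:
 v(b) = C1 + C2/b^(4/5)


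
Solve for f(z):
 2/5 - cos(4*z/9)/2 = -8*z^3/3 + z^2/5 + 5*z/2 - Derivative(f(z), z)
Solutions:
 f(z) = C1 - 2*z^4/3 + z^3/15 + 5*z^2/4 - 2*z/5 + 9*sin(4*z/9)/8


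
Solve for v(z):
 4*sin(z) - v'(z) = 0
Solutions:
 v(z) = C1 - 4*cos(z)


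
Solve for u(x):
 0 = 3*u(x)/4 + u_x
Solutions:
 u(x) = C1*exp(-3*x/4)


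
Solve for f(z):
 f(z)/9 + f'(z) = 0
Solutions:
 f(z) = C1*exp(-z/9)


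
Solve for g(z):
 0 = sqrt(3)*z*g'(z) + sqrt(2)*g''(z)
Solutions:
 g(z) = C1 + C2*erf(6^(1/4)*z/2)


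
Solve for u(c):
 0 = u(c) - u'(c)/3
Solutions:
 u(c) = C1*exp(3*c)


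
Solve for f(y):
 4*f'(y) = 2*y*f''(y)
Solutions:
 f(y) = C1 + C2*y^3


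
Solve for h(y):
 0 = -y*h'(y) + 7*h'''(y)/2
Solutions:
 h(y) = C1 + Integral(C2*airyai(2^(1/3)*7^(2/3)*y/7) + C3*airybi(2^(1/3)*7^(2/3)*y/7), y)


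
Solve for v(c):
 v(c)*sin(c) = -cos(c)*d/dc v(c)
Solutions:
 v(c) = C1*cos(c)


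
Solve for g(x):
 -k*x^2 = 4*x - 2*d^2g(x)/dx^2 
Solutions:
 g(x) = C1 + C2*x + k*x^4/24 + x^3/3


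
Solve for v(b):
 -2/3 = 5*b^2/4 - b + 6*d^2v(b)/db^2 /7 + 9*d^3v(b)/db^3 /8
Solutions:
 v(b) = C1 + C2*b + C3*exp(-16*b/21) - 35*b^4/288 + 959*b^3/1152 - 67585*b^2/18432


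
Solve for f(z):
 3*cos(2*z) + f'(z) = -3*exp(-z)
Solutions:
 f(z) = C1 - 3*sin(2*z)/2 + 3*exp(-z)


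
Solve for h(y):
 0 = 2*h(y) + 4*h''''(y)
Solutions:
 h(y) = (C1*sin(2^(1/4)*y/2) + C2*cos(2^(1/4)*y/2))*exp(-2^(1/4)*y/2) + (C3*sin(2^(1/4)*y/2) + C4*cos(2^(1/4)*y/2))*exp(2^(1/4)*y/2)


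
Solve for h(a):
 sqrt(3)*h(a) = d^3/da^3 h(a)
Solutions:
 h(a) = C3*exp(3^(1/6)*a) + (C1*sin(3^(2/3)*a/2) + C2*cos(3^(2/3)*a/2))*exp(-3^(1/6)*a/2)


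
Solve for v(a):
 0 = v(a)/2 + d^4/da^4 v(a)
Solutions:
 v(a) = (C1*sin(2^(1/4)*a/2) + C2*cos(2^(1/4)*a/2))*exp(-2^(1/4)*a/2) + (C3*sin(2^(1/4)*a/2) + C4*cos(2^(1/4)*a/2))*exp(2^(1/4)*a/2)


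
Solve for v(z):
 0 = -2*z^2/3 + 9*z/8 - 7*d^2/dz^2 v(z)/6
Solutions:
 v(z) = C1 + C2*z - z^4/21 + 9*z^3/56


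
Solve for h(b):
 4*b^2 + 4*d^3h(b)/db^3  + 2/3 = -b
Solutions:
 h(b) = C1 + C2*b + C3*b^2 - b^5/60 - b^4/96 - b^3/36


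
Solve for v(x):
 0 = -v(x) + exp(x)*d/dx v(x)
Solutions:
 v(x) = C1*exp(-exp(-x))


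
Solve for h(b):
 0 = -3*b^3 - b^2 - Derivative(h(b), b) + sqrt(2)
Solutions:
 h(b) = C1 - 3*b^4/4 - b^3/3 + sqrt(2)*b


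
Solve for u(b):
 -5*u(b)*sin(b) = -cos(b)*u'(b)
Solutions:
 u(b) = C1/cos(b)^5


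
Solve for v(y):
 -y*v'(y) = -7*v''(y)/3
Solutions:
 v(y) = C1 + C2*erfi(sqrt(42)*y/14)


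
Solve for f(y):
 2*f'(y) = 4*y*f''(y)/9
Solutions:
 f(y) = C1 + C2*y^(11/2)


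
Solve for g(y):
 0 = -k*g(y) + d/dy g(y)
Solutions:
 g(y) = C1*exp(k*y)


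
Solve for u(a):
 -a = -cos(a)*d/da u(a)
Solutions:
 u(a) = C1 + Integral(a/cos(a), a)


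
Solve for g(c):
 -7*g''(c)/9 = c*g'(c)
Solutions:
 g(c) = C1 + C2*erf(3*sqrt(14)*c/14)


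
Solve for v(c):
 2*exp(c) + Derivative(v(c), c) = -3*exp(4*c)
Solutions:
 v(c) = C1 - 3*exp(4*c)/4 - 2*exp(c)


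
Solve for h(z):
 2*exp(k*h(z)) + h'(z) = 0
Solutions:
 h(z) = Piecewise((log(1/(C1*k + 2*k*z))/k, Ne(k, 0)), (nan, True))
 h(z) = Piecewise((C1 - 2*z, Eq(k, 0)), (nan, True))


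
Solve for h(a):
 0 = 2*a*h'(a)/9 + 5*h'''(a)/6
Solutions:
 h(a) = C1 + Integral(C2*airyai(-30^(2/3)*a/15) + C3*airybi(-30^(2/3)*a/15), a)


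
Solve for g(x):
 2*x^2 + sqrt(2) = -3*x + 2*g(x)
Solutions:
 g(x) = x^2 + 3*x/2 + sqrt(2)/2


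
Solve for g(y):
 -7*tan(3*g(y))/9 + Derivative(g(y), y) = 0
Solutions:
 g(y) = -asin(C1*exp(7*y/3))/3 + pi/3
 g(y) = asin(C1*exp(7*y/3))/3


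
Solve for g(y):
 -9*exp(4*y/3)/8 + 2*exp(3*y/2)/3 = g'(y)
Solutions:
 g(y) = C1 - 27*exp(4*y/3)/32 + 4*exp(3*y/2)/9


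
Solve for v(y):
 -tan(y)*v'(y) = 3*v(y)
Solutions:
 v(y) = C1/sin(y)^3


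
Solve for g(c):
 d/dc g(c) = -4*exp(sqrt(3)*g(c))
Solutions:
 g(c) = sqrt(3)*(2*log(1/(C1 + 4*c)) - log(3))/6


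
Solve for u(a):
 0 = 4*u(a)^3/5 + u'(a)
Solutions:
 u(a) = -sqrt(10)*sqrt(-1/(C1 - 4*a))/2
 u(a) = sqrt(10)*sqrt(-1/(C1 - 4*a))/2


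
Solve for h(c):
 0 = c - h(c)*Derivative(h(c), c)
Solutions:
 h(c) = -sqrt(C1 + c^2)
 h(c) = sqrt(C1 + c^2)


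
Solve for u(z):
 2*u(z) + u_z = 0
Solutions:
 u(z) = C1*exp(-2*z)


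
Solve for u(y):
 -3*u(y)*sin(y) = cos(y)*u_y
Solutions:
 u(y) = C1*cos(y)^3


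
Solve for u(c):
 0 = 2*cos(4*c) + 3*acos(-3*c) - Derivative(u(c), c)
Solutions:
 u(c) = C1 + 3*c*acos(-3*c) + sqrt(1 - 9*c^2) + sin(4*c)/2


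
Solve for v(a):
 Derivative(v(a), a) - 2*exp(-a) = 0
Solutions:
 v(a) = C1 - 2*exp(-a)


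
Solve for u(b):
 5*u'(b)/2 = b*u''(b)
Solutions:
 u(b) = C1 + C2*b^(7/2)


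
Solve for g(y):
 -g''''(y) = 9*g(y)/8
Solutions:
 g(y) = (C1*sin(2^(3/4)*sqrt(3)*y/4) + C2*cos(2^(3/4)*sqrt(3)*y/4))*exp(-2^(3/4)*sqrt(3)*y/4) + (C3*sin(2^(3/4)*sqrt(3)*y/4) + C4*cos(2^(3/4)*sqrt(3)*y/4))*exp(2^(3/4)*sqrt(3)*y/4)


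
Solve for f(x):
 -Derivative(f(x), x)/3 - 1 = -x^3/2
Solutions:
 f(x) = C1 + 3*x^4/8 - 3*x


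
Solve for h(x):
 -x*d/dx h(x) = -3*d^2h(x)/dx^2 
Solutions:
 h(x) = C1 + C2*erfi(sqrt(6)*x/6)


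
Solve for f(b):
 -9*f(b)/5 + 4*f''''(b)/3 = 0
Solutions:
 f(b) = C1*exp(-15^(3/4)*sqrt(2)*b/10) + C2*exp(15^(3/4)*sqrt(2)*b/10) + C3*sin(15^(3/4)*sqrt(2)*b/10) + C4*cos(15^(3/4)*sqrt(2)*b/10)


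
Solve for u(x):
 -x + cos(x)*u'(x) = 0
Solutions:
 u(x) = C1 + Integral(x/cos(x), x)


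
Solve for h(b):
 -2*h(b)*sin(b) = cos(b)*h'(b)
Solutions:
 h(b) = C1*cos(b)^2


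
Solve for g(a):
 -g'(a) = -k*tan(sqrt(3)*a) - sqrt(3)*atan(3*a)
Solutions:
 g(a) = C1 - sqrt(3)*k*log(cos(sqrt(3)*a))/3 + sqrt(3)*(a*atan(3*a) - log(9*a^2 + 1)/6)


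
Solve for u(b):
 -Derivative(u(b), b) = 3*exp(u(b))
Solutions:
 u(b) = log(1/(C1 + 3*b))


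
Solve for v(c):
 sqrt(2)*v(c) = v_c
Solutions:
 v(c) = C1*exp(sqrt(2)*c)


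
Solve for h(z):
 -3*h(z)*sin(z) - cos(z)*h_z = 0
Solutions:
 h(z) = C1*cos(z)^3


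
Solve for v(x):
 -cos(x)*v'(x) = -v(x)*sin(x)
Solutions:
 v(x) = C1/cos(x)


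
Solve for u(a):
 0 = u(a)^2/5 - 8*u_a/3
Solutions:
 u(a) = -40/(C1 + 3*a)


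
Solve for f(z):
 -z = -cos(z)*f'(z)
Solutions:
 f(z) = C1 + Integral(z/cos(z), z)


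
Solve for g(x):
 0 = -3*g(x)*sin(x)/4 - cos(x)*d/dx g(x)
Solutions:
 g(x) = C1*cos(x)^(3/4)


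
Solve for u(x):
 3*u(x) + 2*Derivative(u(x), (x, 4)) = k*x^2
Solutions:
 u(x) = k*x^2/3 + (C1*sin(6^(1/4)*x/2) + C2*cos(6^(1/4)*x/2))*exp(-6^(1/4)*x/2) + (C3*sin(6^(1/4)*x/2) + C4*cos(6^(1/4)*x/2))*exp(6^(1/4)*x/2)


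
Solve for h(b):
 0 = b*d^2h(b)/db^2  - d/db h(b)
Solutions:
 h(b) = C1 + C2*b^2


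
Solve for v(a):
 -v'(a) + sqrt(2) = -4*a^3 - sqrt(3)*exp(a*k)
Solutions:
 v(a) = C1 + a^4 + sqrt(2)*a + sqrt(3)*exp(a*k)/k


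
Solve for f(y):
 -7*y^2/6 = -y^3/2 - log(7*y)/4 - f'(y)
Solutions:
 f(y) = C1 - y^4/8 + 7*y^3/18 - y*log(y)/4 - y*log(7)/4 + y/4


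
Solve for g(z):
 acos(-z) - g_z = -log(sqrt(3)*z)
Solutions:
 g(z) = C1 + z*log(z) + z*acos(-z) - z + z*log(3)/2 + sqrt(1 - z^2)


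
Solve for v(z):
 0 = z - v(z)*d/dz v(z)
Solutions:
 v(z) = -sqrt(C1 + z^2)
 v(z) = sqrt(C1 + z^2)


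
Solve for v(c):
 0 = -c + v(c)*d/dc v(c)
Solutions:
 v(c) = -sqrt(C1 + c^2)
 v(c) = sqrt(C1 + c^2)


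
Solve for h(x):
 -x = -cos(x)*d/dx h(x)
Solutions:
 h(x) = C1 + Integral(x/cos(x), x)


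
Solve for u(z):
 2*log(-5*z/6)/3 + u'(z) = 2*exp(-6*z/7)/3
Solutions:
 u(z) = C1 - 2*z*log(-z)/3 + 2*z*(-log(5) + 1 + log(6))/3 - 7*exp(-6*z/7)/9


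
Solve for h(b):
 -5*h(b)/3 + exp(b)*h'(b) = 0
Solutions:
 h(b) = C1*exp(-5*exp(-b)/3)


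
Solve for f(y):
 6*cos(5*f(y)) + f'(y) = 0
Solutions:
 f(y) = -asin((C1 + exp(60*y))/(C1 - exp(60*y)))/5 + pi/5
 f(y) = asin((C1 + exp(60*y))/(C1 - exp(60*y)))/5


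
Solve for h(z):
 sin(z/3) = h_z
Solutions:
 h(z) = C1 - 3*cos(z/3)


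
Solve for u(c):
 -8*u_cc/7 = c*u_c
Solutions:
 u(c) = C1 + C2*erf(sqrt(7)*c/4)


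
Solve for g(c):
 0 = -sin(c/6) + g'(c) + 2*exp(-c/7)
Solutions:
 g(c) = C1 - 6*cos(c/6) + 14*exp(-c/7)


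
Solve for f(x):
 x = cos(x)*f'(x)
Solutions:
 f(x) = C1 + Integral(x/cos(x), x)


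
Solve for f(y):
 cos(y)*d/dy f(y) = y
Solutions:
 f(y) = C1 + Integral(y/cos(y), y)


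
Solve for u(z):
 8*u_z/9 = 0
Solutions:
 u(z) = C1


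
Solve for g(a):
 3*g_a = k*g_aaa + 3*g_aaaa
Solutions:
 g(a) = C1 + C2*exp(-a*(2*2^(1/3)*k^2/(2*k^3 + sqrt(-4*k^6 + (2*k^3 - 729)^2) - 729)^(1/3) + 2*k + 2^(2/3)*(2*k^3 + sqrt(-4*k^6 + (2*k^3 - 729)^2) - 729)^(1/3))/18) + C3*exp(a*(-8*2^(1/3)*k^2/((-1 + sqrt(3)*I)*(2*k^3 + sqrt(-4*k^6 + (2*k^3 - 729)^2) - 729)^(1/3)) - 4*k + 2^(2/3)*(2*k^3 + sqrt(-4*k^6 + (2*k^3 - 729)^2) - 729)^(1/3) - 2^(2/3)*sqrt(3)*I*(2*k^3 + sqrt(-4*k^6 + (2*k^3 - 729)^2) - 729)^(1/3))/36) + C4*exp(a*(8*2^(1/3)*k^2/((1 + sqrt(3)*I)*(2*k^3 + sqrt(-4*k^6 + (2*k^3 - 729)^2) - 729)^(1/3)) - 4*k + 2^(2/3)*(2*k^3 + sqrt(-4*k^6 + (2*k^3 - 729)^2) - 729)^(1/3) + 2^(2/3)*sqrt(3)*I*(2*k^3 + sqrt(-4*k^6 + (2*k^3 - 729)^2) - 729)^(1/3))/36)


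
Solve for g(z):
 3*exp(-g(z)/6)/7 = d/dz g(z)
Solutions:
 g(z) = 6*log(C1 + z/14)


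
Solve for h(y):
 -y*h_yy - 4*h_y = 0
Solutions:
 h(y) = C1 + C2/y^3


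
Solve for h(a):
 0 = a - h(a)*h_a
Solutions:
 h(a) = -sqrt(C1 + a^2)
 h(a) = sqrt(C1 + a^2)


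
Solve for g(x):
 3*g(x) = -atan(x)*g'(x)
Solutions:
 g(x) = C1*exp(-3*Integral(1/atan(x), x))


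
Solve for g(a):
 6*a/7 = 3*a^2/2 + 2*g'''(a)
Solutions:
 g(a) = C1 + C2*a + C3*a^2 - a^5/80 + a^4/56


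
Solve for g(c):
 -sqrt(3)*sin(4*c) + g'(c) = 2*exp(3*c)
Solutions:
 g(c) = C1 + 2*exp(3*c)/3 - sqrt(3)*cos(4*c)/4


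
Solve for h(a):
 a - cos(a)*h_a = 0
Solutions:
 h(a) = C1 + Integral(a/cos(a), a)


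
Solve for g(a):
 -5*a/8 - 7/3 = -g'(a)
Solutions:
 g(a) = C1 + 5*a^2/16 + 7*a/3


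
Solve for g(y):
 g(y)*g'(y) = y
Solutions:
 g(y) = -sqrt(C1 + y^2)
 g(y) = sqrt(C1 + y^2)


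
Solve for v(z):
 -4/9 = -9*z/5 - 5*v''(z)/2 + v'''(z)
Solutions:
 v(z) = C1 + C2*z + C3*exp(5*z/2) - 3*z^3/25 - 62*z^2/1125


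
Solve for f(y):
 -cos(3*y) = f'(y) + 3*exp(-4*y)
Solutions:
 f(y) = C1 - sin(3*y)/3 + 3*exp(-4*y)/4


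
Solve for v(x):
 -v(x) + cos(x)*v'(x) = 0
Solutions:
 v(x) = C1*sqrt(sin(x) + 1)/sqrt(sin(x) - 1)


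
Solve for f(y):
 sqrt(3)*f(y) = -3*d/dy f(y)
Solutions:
 f(y) = C1*exp(-sqrt(3)*y/3)


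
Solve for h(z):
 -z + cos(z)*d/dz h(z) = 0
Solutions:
 h(z) = C1 + Integral(z/cos(z), z)


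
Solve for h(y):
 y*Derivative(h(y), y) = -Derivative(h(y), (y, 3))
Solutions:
 h(y) = C1 + Integral(C2*airyai(-y) + C3*airybi(-y), y)


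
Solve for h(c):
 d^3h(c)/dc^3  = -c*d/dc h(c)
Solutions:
 h(c) = C1 + Integral(C2*airyai(-c) + C3*airybi(-c), c)


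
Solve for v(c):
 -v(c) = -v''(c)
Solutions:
 v(c) = C1*exp(-c) + C2*exp(c)


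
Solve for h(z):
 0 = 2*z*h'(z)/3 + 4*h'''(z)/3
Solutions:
 h(z) = C1 + Integral(C2*airyai(-2^(2/3)*z/2) + C3*airybi(-2^(2/3)*z/2), z)


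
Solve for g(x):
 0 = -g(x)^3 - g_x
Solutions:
 g(x) = -sqrt(2)*sqrt(-1/(C1 - x))/2
 g(x) = sqrt(2)*sqrt(-1/(C1 - x))/2


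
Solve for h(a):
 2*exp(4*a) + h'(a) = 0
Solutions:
 h(a) = C1 - exp(4*a)/2


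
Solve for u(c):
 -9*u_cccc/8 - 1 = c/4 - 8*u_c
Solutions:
 u(c) = C1 + C4*exp(4*3^(1/3)*c/3) + c^2/64 + c/8 + (C2*sin(2*3^(5/6)*c/3) + C3*cos(2*3^(5/6)*c/3))*exp(-2*3^(1/3)*c/3)


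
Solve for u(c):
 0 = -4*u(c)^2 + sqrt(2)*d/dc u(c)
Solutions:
 u(c) = -1/(C1 + 2*sqrt(2)*c)


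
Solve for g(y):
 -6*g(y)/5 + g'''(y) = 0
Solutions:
 g(y) = C3*exp(5^(2/3)*6^(1/3)*y/5) + (C1*sin(2^(1/3)*3^(5/6)*5^(2/3)*y/10) + C2*cos(2^(1/3)*3^(5/6)*5^(2/3)*y/10))*exp(-5^(2/3)*6^(1/3)*y/10)


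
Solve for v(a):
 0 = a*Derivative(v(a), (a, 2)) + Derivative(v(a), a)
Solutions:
 v(a) = C1 + C2*log(a)


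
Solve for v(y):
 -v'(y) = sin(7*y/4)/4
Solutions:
 v(y) = C1 + cos(7*y/4)/7


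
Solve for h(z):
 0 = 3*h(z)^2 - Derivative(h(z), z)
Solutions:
 h(z) = -1/(C1 + 3*z)


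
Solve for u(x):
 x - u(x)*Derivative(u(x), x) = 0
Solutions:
 u(x) = -sqrt(C1 + x^2)
 u(x) = sqrt(C1 + x^2)


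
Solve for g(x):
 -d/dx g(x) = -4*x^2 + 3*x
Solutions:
 g(x) = C1 + 4*x^3/3 - 3*x^2/2


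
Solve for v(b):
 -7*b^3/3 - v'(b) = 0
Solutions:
 v(b) = C1 - 7*b^4/12


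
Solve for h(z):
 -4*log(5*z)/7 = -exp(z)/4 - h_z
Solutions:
 h(z) = C1 + 4*z*log(z)/7 + 4*z*(-1 + log(5))/7 - exp(z)/4


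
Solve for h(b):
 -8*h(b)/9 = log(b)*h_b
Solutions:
 h(b) = C1*exp(-8*li(b)/9)


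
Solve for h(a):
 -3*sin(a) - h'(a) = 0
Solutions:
 h(a) = C1 + 3*cos(a)


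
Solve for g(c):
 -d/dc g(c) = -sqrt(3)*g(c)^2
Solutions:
 g(c) = -1/(C1 + sqrt(3)*c)


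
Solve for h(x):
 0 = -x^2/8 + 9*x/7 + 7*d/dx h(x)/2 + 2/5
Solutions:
 h(x) = C1 + x^3/84 - 9*x^2/49 - 4*x/35


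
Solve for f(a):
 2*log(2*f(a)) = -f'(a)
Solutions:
 Integral(1/(log(_y) + log(2)), (_y, f(a)))/2 = C1 - a


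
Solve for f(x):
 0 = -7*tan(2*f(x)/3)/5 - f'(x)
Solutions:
 f(x) = -3*asin(C1*exp(-14*x/15))/2 + 3*pi/2
 f(x) = 3*asin(C1*exp(-14*x/15))/2


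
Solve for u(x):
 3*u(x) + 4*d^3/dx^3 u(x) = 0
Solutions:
 u(x) = C3*exp(-6^(1/3)*x/2) + (C1*sin(2^(1/3)*3^(5/6)*x/4) + C2*cos(2^(1/3)*3^(5/6)*x/4))*exp(6^(1/3)*x/4)


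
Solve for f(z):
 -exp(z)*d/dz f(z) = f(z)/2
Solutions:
 f(z) = C1*exp(exp(-z)/2)


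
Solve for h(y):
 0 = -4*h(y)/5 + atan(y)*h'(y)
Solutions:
 h(y) = C1*exp(4*Integral(1/atan(y), y)/5)


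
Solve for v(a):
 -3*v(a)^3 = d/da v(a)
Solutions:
 v(a) = -sqrt(2)*sqrt(-1/(C1 - 3*a))/2
 v(a) = sqrt(2)*sqrt(-1/(C1 - 3*a))/2


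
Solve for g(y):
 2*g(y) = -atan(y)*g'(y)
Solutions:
 g(y) = C1*exp(-2*Integral(1/atan(y), y))


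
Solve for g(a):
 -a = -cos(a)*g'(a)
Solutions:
 g(a) = C1 + Integral(a/cos(a), a)


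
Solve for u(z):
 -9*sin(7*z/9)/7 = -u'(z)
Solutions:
 u(z) = C1 - 81*cos(7*z/9)/49


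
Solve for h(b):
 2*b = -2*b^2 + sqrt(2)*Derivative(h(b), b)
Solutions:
 h(b) = C1 + sqrt(2)*b^3/3 + sqrt(2)*b^2/2


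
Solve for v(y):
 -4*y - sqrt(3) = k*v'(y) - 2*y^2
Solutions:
 v(y) = C1 + 2*y^3/(3*k) - 2*y^2/k - sqrt(3)*y/k


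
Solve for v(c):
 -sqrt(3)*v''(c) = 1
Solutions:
 v(c) = C1 + C2*c - sqrt(3)*c^2/6


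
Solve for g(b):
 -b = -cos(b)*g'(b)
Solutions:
 g(b) = C1 + Integral(b/cos(b), b)


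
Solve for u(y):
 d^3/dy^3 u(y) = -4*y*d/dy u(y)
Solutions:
 u(y) = C1 + Integral(C2*airyai(-2^(2/3)*y) + C3*airybi(-2^(2/3)*y), y)


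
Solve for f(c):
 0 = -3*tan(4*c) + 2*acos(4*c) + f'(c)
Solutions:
 f(c) = C1 - 2*c*acos(4*c) + sqrt(1 - 16*c^2)/2 - 3*log(cos(4*c))/4


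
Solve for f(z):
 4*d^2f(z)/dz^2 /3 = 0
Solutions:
 f(z) = C1 + C2*z


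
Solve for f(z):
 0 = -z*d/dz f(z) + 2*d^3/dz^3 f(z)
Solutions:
 f(z) = C1 + Integral(C2*airyai(2^(2/3)*z/2) + C3*airybi(2^(2/3)*z/2), z)


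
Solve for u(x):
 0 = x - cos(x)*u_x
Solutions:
 u(x) = C1 + Integral(x/cos(x), x)


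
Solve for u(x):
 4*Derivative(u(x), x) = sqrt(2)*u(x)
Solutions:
 u(x) = C1*exp(sqrt(2)*x/4)


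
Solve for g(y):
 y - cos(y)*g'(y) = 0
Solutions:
 g(y) = C1 + Integral(y/cos(y), y)


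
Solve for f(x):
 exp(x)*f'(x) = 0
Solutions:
 f(x) = C1


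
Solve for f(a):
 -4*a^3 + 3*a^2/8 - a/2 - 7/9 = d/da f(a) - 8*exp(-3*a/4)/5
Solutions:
 f(a) = C1 - a^4 + a^3/8 - a^2/4 - 7*a/9 - 32*exp(-3*a/4)/15


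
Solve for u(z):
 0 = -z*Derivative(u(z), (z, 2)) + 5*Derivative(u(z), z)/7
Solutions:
 u(z) = C1 + C2*z^(12/7)


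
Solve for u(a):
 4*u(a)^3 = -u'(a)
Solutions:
 u(a) = -sqrt(2)*sqrt(-1/(C1 - 4*a))/2
 u(a) = sqrt(2)*sqrt(-1/(C1 - 4*a))/2


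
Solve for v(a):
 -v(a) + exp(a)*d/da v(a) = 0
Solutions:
 v(a) = C1*exp(-exp(-a))


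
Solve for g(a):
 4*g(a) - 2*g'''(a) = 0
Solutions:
 g(a) = C3*exp(2^(1/3)*a) + (C1*sin(2^(1/3)*sqrt(3)*a/2) + C2*cos(2^(1/3)*sqrt(3)*a/2))*exp(-2^(1/3)*a/2)


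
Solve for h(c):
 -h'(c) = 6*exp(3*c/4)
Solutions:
 h(c) = C1 - 8*exp(3*c/4)


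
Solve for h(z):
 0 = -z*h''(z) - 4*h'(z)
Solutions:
 h(z) = C1 + C2/z^3


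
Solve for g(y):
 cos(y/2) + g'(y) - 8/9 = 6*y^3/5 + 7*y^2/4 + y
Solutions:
 g(y) = C1 + 3*y^4/10 + 7*y^3/12 + y^2/2 + 8*y/9 - 2*sin(y/2)


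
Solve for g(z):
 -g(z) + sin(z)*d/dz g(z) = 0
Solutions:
 g(z) = C1*sqrt(cos(z) - 1)/sqrt(cos(z) + 1)


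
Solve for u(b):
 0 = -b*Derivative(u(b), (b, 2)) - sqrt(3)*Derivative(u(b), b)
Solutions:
 u(b) = C1 + C2*b^(1 - sqrt(3))


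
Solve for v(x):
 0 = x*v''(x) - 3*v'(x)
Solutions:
 v(x) = C1 + C2*x^4


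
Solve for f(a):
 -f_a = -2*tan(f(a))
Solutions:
 f(a) = pi - asin(C1*exp(2*a))
 f(a) = asin(C1*exp(2*a))


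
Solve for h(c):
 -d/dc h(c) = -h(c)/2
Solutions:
 h(c) = C1*exp(c/2)


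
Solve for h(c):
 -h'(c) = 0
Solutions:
 h(c) = C1


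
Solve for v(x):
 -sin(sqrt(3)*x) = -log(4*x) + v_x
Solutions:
 v(x) = C1 + x*log(x) - x + 2*x*log(2) + sqrt(3)*cos(sqrt(3)*x)/3


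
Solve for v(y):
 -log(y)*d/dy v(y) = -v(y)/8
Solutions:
 v(y) = C1*exp(li(y)/8)


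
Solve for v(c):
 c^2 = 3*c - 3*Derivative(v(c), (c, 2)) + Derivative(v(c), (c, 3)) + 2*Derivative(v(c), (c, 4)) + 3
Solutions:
 v(c) = C1 + C2*c + C3*exp(-3*c/2) + C4*exp(c) - c^4/36 + 7*c^3/54 + 11*c^2/27


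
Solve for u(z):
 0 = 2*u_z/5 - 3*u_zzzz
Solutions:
 u(z) = C1 + C4*exp(15^(2/3)*2^(1/3)*z/15) + (C2*sin(2^(1/3)*3^(1/6)*5^(2/3)*z/10) + C3*cos(2^(1/3)*3^(1/6)*5^(2/3)*z/10))*exp(-15^(2/3)*2^(1/3)*z/30)


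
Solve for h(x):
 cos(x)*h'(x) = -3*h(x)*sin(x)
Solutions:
 h(x) = C1*cos(x)^3


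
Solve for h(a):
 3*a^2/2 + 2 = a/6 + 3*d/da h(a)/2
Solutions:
 h(a) = C1 + a^3/3 - a^2/18 + 4*a/3


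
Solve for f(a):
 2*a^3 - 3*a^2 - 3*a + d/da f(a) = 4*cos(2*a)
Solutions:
 f(a) = C1 - a^4/2 + a^3 + 3*a^2/2 + 2*sin(2*a)


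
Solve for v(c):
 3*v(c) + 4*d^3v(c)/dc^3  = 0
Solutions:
 v(c) = C3*exp(-6^(1/3)*c/2) + (C1*sin(2^(1/3)*3^(5/6)*c/4) + C2*cos(2^(1/3)*3^(5/6)*c/4))*exp(6^(1/3)*c/4)


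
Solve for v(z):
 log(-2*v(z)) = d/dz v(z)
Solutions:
 -Integral(1/(log(-_y) + log(2)), (_y, v(z))) = C1 - z


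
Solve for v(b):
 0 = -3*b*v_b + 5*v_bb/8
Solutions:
 v(b) = C1 + C2*erfi(2*sqrt(15)*b/5)


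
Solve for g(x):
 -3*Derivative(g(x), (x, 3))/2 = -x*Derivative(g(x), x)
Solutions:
 g(x) = C1 + Integral(C2*airyai(2^(1/3)*3^(2/3)*x/3) + C3*airybi(2^(1/3)*3^(2/3)*x/3), x)


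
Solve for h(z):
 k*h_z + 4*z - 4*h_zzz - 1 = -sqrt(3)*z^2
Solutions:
 h(z) = C1 + C2*exp(-sqrt(k)*z/2) + C3*exp(sqrt(k)*z/2) - sqrt(3)*z^3/(3*k) - 2*z^2/k + z/k - 8*sqrt(3)*z/k^2


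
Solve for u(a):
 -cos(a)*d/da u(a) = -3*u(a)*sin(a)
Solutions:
 u(a) = C1/cos(a)^3


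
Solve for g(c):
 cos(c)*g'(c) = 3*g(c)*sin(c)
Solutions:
 g(c) = C1/cos(c)^3


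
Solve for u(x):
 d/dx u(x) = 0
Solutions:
 u(x) = C1


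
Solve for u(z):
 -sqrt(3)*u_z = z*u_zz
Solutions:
 u(z) = C1 + C2*z^(1 - sqrt(3))


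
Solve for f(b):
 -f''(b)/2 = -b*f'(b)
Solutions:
 f(b) = C1 + C2*erfi(b)


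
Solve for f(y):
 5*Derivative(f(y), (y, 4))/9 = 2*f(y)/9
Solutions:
 f(y) = C1*exp(-2^(1/4)*5^(3/4)*y/5) + C2*exp(2^(1/4)*5^(3/4)*y/5) + C3*sin(2^(1/4)*5^(3/4)*y/5) + C4*cos(2^(1/4)*5^(3/4)*y/5)


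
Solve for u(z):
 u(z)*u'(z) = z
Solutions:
 u(z) = -sqrt(C1 + z^2)
 u(z) = sqrt(C1 + z^2)


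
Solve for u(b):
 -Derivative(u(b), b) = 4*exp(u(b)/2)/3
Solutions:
 u(b) = 2*log(1/(C1 + 4*b)) + 2*log(6)


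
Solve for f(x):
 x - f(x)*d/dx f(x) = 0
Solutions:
 f(x) = -sqrt(C1 + x^2)
 f(x) = sqrt(C1 + x^2)


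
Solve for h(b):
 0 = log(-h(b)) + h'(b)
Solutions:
 -li(-h(b)) = C1 - b


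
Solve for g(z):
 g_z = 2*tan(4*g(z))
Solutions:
 g(z) = -asin(C1*exp(8*z))/4 + pi/4
 g(z) = asin(C1*exp(8*z))/4


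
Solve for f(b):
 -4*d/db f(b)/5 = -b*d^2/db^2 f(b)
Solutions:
 f(b) = C1 + C2*b^(9/5)


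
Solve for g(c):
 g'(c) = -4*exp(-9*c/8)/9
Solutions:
 g(c) = C1 + 32*exp(-9*c/8)/81


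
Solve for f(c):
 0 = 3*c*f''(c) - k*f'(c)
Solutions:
 f(c) = C1 + c^(re(k)/3 + 1)*(C2*sin(log(c)*Abs(im(k))/3) + C3*cos(log(c)*im(k)/3))


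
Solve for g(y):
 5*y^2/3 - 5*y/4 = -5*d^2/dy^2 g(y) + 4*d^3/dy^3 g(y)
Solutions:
 g(y) = C1 + C2*y + C3*exp(5*y/4) - y^4/36 - 17*y^3/360 - 17*y^2/150


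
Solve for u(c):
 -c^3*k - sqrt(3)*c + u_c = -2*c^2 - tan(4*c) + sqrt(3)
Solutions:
 u(c) = C1 + c^4*k/4 - 2*c^3/3 + sqrt(3)*c^2/2 + sqrt(3)*c + log(cos(4*c))/4


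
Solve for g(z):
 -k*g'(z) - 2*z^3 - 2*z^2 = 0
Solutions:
 g(z) = C1 - z^4/(2*k) - 2*z^3/(3*k)


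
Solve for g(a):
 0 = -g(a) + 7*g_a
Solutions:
 g(a) = C1*exp(a/7)


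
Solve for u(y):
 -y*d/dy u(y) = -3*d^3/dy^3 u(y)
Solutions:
 u(y) = C1 + Integral(C2*airyai(3^(2/3)*y/3) + C3*airybi(3^(2/3)*y/3), y)


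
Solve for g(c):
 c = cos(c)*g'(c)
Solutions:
 g(c) = C1 + Integral(c/cos(c), c)


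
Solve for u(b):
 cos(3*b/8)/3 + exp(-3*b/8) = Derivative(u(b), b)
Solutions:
 u(b) = C1 + 8*sin(3*b/8)/9 - 8*exp(-3*b/8)/3


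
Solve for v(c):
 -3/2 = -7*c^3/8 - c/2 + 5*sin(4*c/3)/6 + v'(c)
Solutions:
 v(c) = C1 + 7*c^4/32 + c^2/4 - 3*c/2 + 5*cos(4*c/3)/8


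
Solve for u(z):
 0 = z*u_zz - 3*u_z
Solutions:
 u(z) = C1 + C2*z^4


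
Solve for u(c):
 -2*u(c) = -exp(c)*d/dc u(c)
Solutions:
 u(c) = C1*exp(-2*exp(-c))


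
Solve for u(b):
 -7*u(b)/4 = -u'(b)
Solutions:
 u(b) = C1*exp(7*b/4)


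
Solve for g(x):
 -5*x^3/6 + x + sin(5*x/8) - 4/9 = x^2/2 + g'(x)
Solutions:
 g(x) = C1 - 5*x^4/24 - x^3/6 + x^2/2 - 4*x/9 - 8*cos(5*x/8)/5


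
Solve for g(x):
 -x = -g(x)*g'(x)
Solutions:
 g(x) = -sqrt(C1 + x^2)
 g(x) = sqrt(C1 + x^2)


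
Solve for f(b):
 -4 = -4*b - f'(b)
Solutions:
 f(b) = C1 - 2*b^2 + 4*b


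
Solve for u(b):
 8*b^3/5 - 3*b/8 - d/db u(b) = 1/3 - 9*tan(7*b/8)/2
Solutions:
 u(b) = C1 + 2*b^4/5 - 3*b^2/16 - b/3 - 36*log(cos(7*b/8))/7


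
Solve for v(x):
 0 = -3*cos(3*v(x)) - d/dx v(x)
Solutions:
 v(x) = -asin((C1 + exp(18*x))/(C1 - exp(18*x)))/3 + pi/3
 v(x) = asin((C1 + exp(18*x))/(C1 - exp(18*x)))/3


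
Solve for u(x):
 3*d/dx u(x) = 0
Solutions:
 u(x) = C1


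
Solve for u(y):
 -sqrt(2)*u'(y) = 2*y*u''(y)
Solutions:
 u(y) = C1 + C2*y^(1 - sqrt(2)/2)


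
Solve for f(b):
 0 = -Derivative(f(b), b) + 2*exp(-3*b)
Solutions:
 f(b) = C1 - 2*exp(-3*b)/3


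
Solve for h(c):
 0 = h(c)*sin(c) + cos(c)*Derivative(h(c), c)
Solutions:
 h(c) = C1*cos(c)


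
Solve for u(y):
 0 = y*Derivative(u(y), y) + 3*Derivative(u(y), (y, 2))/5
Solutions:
 u(y) = C1 + C2*erf(sqrt(30)*y/6)


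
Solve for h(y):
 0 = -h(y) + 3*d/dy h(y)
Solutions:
 h(y) = C1*exp(y/3)


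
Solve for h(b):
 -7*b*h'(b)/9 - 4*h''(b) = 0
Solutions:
 h(b) = C1 + C2*erf(sqrt(14)*b/12)


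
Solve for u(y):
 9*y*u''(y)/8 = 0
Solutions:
 u(y) = C1 + C2*y


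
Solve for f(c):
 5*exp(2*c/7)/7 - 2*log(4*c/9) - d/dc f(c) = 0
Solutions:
 f(c) = C1 - 2*c*log(c) + 2*c*(-2*log(2) + 1 + 2*log(3)) + 5*exp(2*c/7)/2


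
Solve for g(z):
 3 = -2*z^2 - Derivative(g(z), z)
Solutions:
 g(z) = C1 - 2*z^3/3 - 3*z


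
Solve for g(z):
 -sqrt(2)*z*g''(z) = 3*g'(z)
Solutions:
 g(z) = C1 + C2*z^(1 - 3*sqrt(2)/2)


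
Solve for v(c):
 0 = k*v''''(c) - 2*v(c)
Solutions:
 v(c) = C1*exp(-2^(1/4)*c*(1/k)^(1/4)) + C2*exp(2^(1/4)*c*(1/k)^(1/4)) + C3*exp(-2^(1/4)*I*c*(1/k)^(1/4)) + C4*exp(2^(1/4)*I*c*(1/k)^(1/4))


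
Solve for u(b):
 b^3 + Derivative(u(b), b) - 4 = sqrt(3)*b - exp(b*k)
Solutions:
 u(b) = C1 - b^4/4 + sqrt(3)*b^2/2 + 4*b - exp(b*k)/k


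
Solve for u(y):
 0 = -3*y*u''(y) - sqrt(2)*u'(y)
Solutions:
 u(y) = C1 + C2*y^(1 - sqrt(2)/3)


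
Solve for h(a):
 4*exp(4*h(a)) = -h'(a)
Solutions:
 h(a) = log(-I*(1/(C1 + 16*a))^(1/4))
 h(a) = log(I*(1/(C1 + 16*a))^(1/4))
 h(a) = log(-(1/(C1 + 16*a))^(1/4))
 h(a) = log(1/(C1 + 16*a))/4


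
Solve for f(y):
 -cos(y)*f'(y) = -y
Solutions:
 f(y) = C1 + Integral(y/cos(y), y)


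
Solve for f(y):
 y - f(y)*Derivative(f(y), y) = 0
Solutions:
 f(y) = -sqrt(C1 + y^2)
 f(y) = sqrt(C1 + y^2)


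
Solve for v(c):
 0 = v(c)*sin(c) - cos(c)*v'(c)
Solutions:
 v(c) = C1/cos(c)


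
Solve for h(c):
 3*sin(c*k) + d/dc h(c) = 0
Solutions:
 h(c) = C1 + 3*cos(c*k)/k


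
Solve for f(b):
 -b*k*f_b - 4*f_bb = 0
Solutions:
 f(b) = Piecewise((-sqrt(2)*sqrt(pi)*C1*erf(sqrt(2)*b*sqrt(k)/4)/sqrt(k) - C2, (k > 0) | (k < 0)), (-C1*b - C2, True))


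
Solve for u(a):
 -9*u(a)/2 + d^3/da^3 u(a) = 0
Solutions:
 u(a) = C3*exp(6^(2/3)*a/2) + (C1*sin(3*2^(2/3)*3^(1/6)*a/4) + C2*cos(3*2^(2/3)*3^(1/6)*a/4))*exp(-6^(2/3)*a/4)


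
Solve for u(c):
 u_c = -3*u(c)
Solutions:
 u(c) = C1*exp(-3*c)


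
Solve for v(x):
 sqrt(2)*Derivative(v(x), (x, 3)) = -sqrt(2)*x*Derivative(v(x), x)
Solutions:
 v(x) = C1 + Integral(C2*airyai(-x) + C3*airybi(-x), x)


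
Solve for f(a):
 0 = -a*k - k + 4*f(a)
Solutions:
 f(a) = k*(a + 1)/4


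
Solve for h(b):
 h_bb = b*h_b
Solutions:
 h(b) = C1 + C2*erfi(sqrt(2)*b/2)


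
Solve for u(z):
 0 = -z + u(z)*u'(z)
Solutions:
 u(z) = -sqrt(C1 + z^2)
 u(z) = sqrt(C1 + z^2)


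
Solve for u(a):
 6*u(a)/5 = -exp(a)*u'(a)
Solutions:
 u(a) = C1*exp(6*exp(-a)/5)


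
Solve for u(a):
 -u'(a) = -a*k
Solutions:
 u(a) = C1 + a^2*k/2


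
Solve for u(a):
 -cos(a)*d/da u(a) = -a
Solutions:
 u(a) = C1 + Integral(a/cos(a), a)


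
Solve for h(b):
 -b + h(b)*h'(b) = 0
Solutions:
 h(b) = -sqrt(C1 + b^2)
 h(b) = sqrt(C1 + b^2)


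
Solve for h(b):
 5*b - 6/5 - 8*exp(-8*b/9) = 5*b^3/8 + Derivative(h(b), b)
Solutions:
 h(b) = C1 - 5*b^4/32 + 5*b^2/2 - 6*b/5 + 9*exp(-8*b/9)


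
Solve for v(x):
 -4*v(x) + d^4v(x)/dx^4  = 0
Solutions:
 v(x) = C1*exp(-sqrt(2)*x) + C2*exp(sqrt(2)*x) + C3*sin(sqrt(2)*x) + C4*cos(sqrt(2)*x)


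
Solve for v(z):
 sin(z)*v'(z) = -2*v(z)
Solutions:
 v(z) = C1*(cos(z) + 1)/(cos(z) - 1)


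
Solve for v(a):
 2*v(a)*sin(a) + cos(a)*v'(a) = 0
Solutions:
 v(a) = C1*cos(a)^2


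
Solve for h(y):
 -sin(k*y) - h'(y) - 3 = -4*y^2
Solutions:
 h(y) = C1 + 4*y^3/3 - 3*y + cos(k*y)/k


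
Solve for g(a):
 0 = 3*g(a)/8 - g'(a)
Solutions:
 g(a) = C1*exp(3*a/8)


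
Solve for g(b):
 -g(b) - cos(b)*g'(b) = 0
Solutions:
 g(b) = C1*sqrt(sin(b) - 1)/sqrt(sin(b) + 1)


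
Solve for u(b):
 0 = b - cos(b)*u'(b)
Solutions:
 u(b) = C1 + Integral(b/cos(b), b)


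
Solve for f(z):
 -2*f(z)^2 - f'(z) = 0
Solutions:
 f(z) = 1/(C1 + 2*z)


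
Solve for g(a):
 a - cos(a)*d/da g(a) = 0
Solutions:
 g(a) = C1 + Integral(a/cos(a), a)


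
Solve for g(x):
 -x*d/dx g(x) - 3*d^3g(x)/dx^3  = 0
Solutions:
 g(x) = C1 + Integral(C2*airyai(-3^(2/3)*x/3) + C3*airybi(-3^(2/3)*x/3), x)


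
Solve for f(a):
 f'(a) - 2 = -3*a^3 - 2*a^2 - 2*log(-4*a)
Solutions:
 f(a) = C1 - 3*a^4/4 - 2*a^3/3 - 2*a*log(-a) + 4*a*(1 - log(2))


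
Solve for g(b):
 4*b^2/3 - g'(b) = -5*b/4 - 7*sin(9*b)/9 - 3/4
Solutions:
 g(b) = C1 + 4*b^3/9 + 5*b^2/8 + 3*b/4 - 7*cos(9*b)/81


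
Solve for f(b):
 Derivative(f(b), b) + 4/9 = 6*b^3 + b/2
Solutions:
 f(b) = C1 + 3*b^4/2 + b^2/4 - 4*b/9


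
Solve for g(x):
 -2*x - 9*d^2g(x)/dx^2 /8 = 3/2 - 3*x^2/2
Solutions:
 g(x) = C1 + C2*x + x^4/9 - 8*x^3/27 - 2*x^2/3


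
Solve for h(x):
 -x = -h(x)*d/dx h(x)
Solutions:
 h(x) = -sqrt(C1 + x^2)
 h(x) = sqrt(C1 + x^2)


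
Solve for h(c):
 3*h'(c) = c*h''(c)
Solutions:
 h(c) = C1 + C2*c^4


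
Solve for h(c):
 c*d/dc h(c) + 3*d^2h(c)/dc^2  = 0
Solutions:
 h(c) = C1 + C2*erf(sqrt(6)*c/6)


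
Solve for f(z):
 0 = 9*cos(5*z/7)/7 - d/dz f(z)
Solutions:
 f(z) = C1 + 9*sin(5*z/7)/5


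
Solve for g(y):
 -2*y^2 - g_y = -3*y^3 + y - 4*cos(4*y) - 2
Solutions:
 g(y) = C1 + 3*y^4/4 - 2*y^3/3 - y^2/2 + 2*y + sin(4*y)


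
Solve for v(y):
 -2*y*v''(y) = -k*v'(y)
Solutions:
 v(y) = C1 + y^(re(k)/2 + 1)*(C2*sin(log(y)*Abs(im(k))/2) + C3*cos(log(y)*im(k)/2))


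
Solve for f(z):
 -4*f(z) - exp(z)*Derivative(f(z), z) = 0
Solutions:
 f(z) = C1*exp(4*exp(-z))


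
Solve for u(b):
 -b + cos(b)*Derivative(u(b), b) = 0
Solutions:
 u(b) = C1 + Integral(b/cos(b), b)


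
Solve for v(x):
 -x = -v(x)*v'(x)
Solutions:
 v(x) = -sqrt(C1 + x^2)
 v(x) = sqrt(C1 + x^2)


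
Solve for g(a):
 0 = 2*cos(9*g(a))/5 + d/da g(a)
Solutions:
 2*a/5 - log(sin(9*g(a)) - 1)/18 + log(sin(9*g(a)) + 1)/18 = C1


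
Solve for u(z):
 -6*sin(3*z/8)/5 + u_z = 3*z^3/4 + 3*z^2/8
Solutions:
 u(z) = C1 + 3*z^4/16 + z^3/8 - 16*cos(3*z/8)/5


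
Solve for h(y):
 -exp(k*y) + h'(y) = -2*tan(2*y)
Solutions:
 h(y) = C1 + Piecewise((exp(k*y)/k, Ne(k, 0)), (y, True)) + log(cos(2*y))


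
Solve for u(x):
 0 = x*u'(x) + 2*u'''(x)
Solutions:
 u(x) = C1 + Integral(C2*airyai(-2^(2/3)*x/2) + C3*airybi(-2^(2/3)*x/2), x)


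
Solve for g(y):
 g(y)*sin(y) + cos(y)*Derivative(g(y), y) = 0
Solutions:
 g(y) = C1*cos(y)


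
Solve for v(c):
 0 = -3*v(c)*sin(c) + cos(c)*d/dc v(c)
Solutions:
 v(c) = C1/cos(c)^3


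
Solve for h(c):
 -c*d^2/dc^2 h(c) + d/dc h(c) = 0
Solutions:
 h(c) = C1 + C2*c^2


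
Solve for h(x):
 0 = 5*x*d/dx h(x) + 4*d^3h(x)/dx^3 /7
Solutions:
 h(x) = C1 + Integral(C2*airyai(-70^(1/3)*x/2) + C3*airybi(-70^(1/3)*x/2), x)


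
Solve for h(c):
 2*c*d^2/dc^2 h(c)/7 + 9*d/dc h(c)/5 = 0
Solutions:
 h(c) = C1 + C2/c^(53/10)


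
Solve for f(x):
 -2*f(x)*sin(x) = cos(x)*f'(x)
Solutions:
 f(x) = C1*cos(x)^2


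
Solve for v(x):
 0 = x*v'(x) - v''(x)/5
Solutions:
 v(x) = C1 + C2*erfi(sqrt(10)*x/2)


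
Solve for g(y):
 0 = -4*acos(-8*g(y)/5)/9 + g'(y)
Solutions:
 Integral(1/acos(-8*_y/5), (_y, g(y))) = C1 + 4*y/9


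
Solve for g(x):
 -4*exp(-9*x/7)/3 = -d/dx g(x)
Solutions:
 g(x) = C1 - 28*exp(-9*x/7)/27


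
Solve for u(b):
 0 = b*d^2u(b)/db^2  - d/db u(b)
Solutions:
 u(b) = C1 + C2*b^2


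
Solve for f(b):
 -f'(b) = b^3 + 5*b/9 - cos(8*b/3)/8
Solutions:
 f(b) = C1 - b^4/4 - 5*b^2/18 + 3*sin(8*b/3)/64


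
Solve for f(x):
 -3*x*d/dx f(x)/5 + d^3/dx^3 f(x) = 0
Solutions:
 f(x) = C1 + Integral(C2*airyai(3^(1/3)*5^(2/3)*x/5) + C3*airybi(3^(1/3)*5^(2/3)*x/5), x)


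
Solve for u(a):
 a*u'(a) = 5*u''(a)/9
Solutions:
 u(a) = C1 + C2*erfi(3*sqrt(10)*a/10)


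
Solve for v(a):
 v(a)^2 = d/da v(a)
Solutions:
 v(a) = -1/(C1 + a)


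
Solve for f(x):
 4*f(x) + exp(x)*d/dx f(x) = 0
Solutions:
 f(x) = C1*exp(4*exp(-x))


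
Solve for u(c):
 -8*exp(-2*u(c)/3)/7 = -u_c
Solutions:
 u(c) = 3*log(-sqrt(C1 + 8*c)) - 3*log(21) + 3*log(42)/2
 u(c) = 3*log(C1 + 8*c)/2 - 3*log(21) + 3*log(42)/2


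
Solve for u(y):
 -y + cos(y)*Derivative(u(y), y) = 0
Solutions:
 u(y) = C1 + Integral(y/cos(y), y)


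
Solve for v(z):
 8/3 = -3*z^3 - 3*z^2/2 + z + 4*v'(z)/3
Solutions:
 v(z) = C1 + 9*z^4/16 + 3*z^3/8 - 3*z^2/8 + 2*z


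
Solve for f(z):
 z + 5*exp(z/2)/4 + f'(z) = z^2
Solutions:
 f(z) = C1 + z^3/3 - z^2/2 - 5*exp(z/2)/2


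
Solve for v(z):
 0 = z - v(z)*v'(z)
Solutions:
 v(z) = -sqrt(C1 + z^2)
 v(z) = sqrt(C1 + z^2)


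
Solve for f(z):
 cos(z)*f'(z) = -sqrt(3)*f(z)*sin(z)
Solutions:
 f(z) = C1*cos(z)^(sqrt(3))


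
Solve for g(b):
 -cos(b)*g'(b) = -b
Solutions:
 g(b) = C1 + Integral(b/cos(b), b)


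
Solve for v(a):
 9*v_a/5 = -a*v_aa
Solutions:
 v(a) = C1 + C2/a^(4/5)


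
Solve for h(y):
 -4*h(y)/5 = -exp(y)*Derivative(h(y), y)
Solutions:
 h(y) = C1*exp(-4*exp(-y)/5)


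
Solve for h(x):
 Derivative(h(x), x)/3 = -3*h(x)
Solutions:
 h(x) = C1*exp(-9*x)


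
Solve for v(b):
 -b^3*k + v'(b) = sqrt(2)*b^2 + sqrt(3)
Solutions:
 v(b) = C1 + b^4*k/4 + sqrt(2)*b^3/3 + sqrt(3)*b


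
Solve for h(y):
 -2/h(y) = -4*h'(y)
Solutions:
 h(y) = -sqrt(C1 + y)
 h(y) = sqrt(C1 + y)


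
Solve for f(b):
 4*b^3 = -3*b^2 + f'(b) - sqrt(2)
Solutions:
 f(b) = C1 + b^4 + b^3 + sqrt(2)*b


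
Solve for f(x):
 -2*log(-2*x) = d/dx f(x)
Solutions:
 f(x) = C1 - 2*x*log(-x) + 2*x*(1 - log(2))


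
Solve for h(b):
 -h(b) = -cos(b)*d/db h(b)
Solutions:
 h(b) = C1*sqrt(sin(b) + 1)/sqrt(sin(b) - 1)


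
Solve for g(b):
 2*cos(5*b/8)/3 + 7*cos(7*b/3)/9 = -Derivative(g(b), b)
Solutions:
 g(b) = C1 - 16*sin(5*b/8)/15 - sin(7*b/3)/3


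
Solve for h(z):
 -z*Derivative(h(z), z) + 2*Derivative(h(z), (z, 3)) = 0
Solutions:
 h(z) = C1 + Integral(C2*airyai(2^(2/3)*z/2) + C3*airybi(2^(2/3)*z/2), z)


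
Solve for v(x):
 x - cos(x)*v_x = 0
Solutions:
 v(x) = C1 + Integral(x/cos(x), x)


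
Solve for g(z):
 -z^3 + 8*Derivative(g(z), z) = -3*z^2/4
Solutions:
 g(z) = C1 + z^4/32 - z^3/32


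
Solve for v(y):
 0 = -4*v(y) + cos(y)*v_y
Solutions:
 v(y) = C1*(sin(y)^2 + 2*sin(y) + 1)/(sin(y)^2 - 2*sin(y) + 1)


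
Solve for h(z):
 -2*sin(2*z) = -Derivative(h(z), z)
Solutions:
 h(z) = C1 - cos(2*z)


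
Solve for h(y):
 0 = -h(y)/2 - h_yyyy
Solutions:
 h(y) = (C1*sin(2^(1/4)*y/2) + C2*cos(2^(1/4)*y/2))*exp(-2^(1/4)*y/2) + (C3*sin(2^(1/4)*y/2) + C4*cos(2^(1/4)*y/2))*exp(2^(1/4)*y/2)


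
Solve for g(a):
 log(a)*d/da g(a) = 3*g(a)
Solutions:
 g(a) = C1*exp(3*li(a))


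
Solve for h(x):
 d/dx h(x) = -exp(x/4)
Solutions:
 h(x) = C1 - 4*exp(x/4)


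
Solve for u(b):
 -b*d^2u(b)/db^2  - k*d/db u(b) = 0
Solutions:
 u(b) = C1 + b^(1 - re(k))*(C2*sin(log(b)*Abs(im(k))) + C3*cos(log(b)*im(k)))
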